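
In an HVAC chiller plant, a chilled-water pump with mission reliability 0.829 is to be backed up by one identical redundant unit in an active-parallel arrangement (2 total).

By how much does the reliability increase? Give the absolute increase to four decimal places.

R_before = 0.829
R_after = 1 − (1 − 0.829)^2 = 0.9708
ΔR = 0.9708 − 0.829 = 0.1418

0.1418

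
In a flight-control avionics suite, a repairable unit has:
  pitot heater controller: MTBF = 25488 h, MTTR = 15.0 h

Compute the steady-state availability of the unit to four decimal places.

0.9994

A(pitot heater controller) = MTBF/(MTBF+MTTR) = 25488/(25488+15.0) = 0.9994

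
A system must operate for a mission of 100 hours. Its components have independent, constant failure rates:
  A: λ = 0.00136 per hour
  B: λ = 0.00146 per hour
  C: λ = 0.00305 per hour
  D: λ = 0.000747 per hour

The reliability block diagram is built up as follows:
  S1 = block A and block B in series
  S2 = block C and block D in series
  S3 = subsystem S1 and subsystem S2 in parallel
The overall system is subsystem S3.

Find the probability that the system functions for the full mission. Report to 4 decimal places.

0.9224

R(A) = exp(−0.00136 × 100) = 0.872843
R(B) = exp(−0.00146 × 100) = 0.864158
R(C) = exp(−0.00305 × 100) = 0.737123
R(D) = exp(−0.000747 × 100) = 0.928022
Series (A and B): 0.872843 × 0.864158 = 0.754274
Series (C and D): 0.737123 × 0.928022 = 0.684066
Parallel ([0.754274] and [0.684066]): 1 − (1 − 0.754274)(1 − 0.684066) = 0.9224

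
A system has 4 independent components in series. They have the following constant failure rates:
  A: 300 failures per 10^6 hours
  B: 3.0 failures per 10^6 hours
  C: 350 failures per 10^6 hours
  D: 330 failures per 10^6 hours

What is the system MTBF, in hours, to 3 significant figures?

Series of exponential components: λ_sys = Σ λ_i
λ_sys = 0.00030 + 0.0000030 + 0.00035 + 0.00033 = 9.8300e-04 /h
MTBF = 1 / λ_sys = 1020 h

1020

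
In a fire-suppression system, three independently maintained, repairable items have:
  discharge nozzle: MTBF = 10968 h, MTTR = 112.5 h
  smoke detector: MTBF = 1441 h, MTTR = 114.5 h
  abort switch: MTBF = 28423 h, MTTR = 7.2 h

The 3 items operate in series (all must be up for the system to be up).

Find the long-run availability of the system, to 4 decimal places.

0.9168

A(discharge nozzle) = MTBF/(MTBF+MTTR) = 10968/(10968+112.5) = 0.989847
A(smoke detector) = MTBF/(MTBF+MTTR) = 1441/(1441+114.5) = 0.926390
A(abort switch) = MTBF/(MTBF+MTTR) = 28423/(28423+7.2) = 0.999747
Series availability: 0.989847 × 0.926390 × 0.999747 = 0.9168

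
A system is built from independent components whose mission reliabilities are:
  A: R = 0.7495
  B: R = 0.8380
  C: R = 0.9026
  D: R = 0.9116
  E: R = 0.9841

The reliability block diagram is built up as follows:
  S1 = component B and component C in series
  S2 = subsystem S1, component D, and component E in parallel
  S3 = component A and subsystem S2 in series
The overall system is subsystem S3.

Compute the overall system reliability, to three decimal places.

Series (B and C): 0.83800 × 0.90260 = 0.75638
Parallel ([0.75638], D, and E): 1 − (1 − 0.75638)(1 − 0.91160)(1 − 0.98410) = 0.99966
Series (A and [0.99966]): 0.74950 × 0.99966 = 0.749

0.749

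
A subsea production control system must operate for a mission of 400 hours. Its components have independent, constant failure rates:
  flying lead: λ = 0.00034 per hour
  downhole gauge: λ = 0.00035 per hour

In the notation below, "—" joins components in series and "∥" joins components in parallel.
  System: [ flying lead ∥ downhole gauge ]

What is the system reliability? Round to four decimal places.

R(flying lead) = exp(−0.00034 × 400) = 0.872843
R(downhole gauge) = exp(−0.00035 × 400) = 0.869358
Parallel (flying lead and downhole gauge): 1 − (1 − 0.872843)(1 − 0.869358) = 0.9834

0.9834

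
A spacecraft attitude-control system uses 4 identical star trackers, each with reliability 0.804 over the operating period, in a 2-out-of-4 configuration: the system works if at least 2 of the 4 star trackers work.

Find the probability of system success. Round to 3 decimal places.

R = Σ_{i=2}^{4} C(4,i) p^i (1−p)^{4−i} with p = 0.804
C(4,2)·0.804^2·0.196^2 = 0.14900
C(4,3)·0.804^3·0.196^1 = 0.40746
C(4,4)·0.804^4·0.196^0 = 0.41785
Sum = 0.974

0.974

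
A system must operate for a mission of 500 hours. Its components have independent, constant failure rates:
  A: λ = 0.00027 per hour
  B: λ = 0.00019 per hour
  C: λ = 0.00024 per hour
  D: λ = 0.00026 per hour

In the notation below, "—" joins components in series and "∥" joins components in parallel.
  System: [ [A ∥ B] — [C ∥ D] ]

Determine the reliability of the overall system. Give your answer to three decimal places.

0.975

R(A) = exp(−0.00027 × 500) = 0.87372
R(B) = exp(−0.00019 × 500) = 0.90937
R(C) = exp(−0.00024 × 500) = 0.88692
R(D) = exp(−0.00026 × 500) = 0.87810
Parallel (A and B): 1 − (1 − 0.87372)(1 − 0.90937) = 0.98856
Parallel (C and D): 1 − (1 − 0.88692)(1 − 0.87810) = 0.98622
Series ([0.98856] and [0.98622]): 0.98856 × 0.98622 = 0.975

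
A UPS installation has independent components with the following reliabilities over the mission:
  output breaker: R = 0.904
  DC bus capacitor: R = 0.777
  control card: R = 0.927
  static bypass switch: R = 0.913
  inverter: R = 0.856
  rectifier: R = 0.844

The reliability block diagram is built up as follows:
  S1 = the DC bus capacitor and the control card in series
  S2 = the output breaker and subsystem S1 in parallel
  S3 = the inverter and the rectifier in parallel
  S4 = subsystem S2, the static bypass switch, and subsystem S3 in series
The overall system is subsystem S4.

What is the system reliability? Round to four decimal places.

0.8685

Series (DC bus capacitor and control card): 0.777000 × 0.927000 = 0.720279
Parallel (output breaker and [0.720279]): 1 − (1 − 0.904000)(1 − 0.720279) = 0.973147
Parallel (inverter and rectifier): 1 − (1 − 0.856000)(1 − 0.844000) = 0.977536
Series ([0.973147], static bypass switch, and [0.977536]): 0.973147 × 0.913000 × 0.977536 = 0.8685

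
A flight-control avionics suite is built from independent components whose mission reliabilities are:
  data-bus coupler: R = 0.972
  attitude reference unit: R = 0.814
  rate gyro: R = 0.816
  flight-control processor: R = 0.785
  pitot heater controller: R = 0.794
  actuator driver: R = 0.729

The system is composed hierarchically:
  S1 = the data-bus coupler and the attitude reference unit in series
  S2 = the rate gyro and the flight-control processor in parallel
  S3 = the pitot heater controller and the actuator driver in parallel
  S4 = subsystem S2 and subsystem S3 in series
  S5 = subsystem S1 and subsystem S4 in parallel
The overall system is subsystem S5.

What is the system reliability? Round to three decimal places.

Series (data-bus coupler and attitude reference unit): 0.97200 × 0.81400 = 0.79121
Parallel (rate gyro and flight-control processor): 1 − (1 − 0.81600)(1 − 0.78500) = 0.96044
Parallel (pitot heater controller and actuator driver): 1 − (1 − 0.79400)(1 − 0.72900) = 0.94417
Series ([0.96044] and [0.94417]): 0.96044 × 0.94417 = 0.90682
Parallel ([0.79121] and [0.90682]): 1 − (1 − 0.79121)(1 − 0.90682) = 0.981

0.981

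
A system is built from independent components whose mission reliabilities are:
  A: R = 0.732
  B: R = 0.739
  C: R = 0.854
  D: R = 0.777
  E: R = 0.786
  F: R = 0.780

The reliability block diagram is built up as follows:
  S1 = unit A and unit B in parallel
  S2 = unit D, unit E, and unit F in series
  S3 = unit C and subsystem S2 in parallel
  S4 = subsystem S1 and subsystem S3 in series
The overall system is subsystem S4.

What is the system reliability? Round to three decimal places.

Parallel (A and B): 1 − (1 − 0.73200)(1 − 0.73900) = 0.93005
Series (D, E, and F): 0.77700 × 0.78600 × 0.78000 = 0.47636
Parallel (C and [0.47636]): 1 − (1 − 0.85400)(1 − 0.47636) = 0.92355
Series ([0.93005] and [0.92355]): 0.93005 × 0.92355 = 0.859

0.859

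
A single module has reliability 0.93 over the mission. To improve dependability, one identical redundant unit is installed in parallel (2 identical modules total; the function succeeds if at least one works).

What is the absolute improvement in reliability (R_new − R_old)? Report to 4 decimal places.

R_before = 0.93
R_after = 1 − (1 − 0.93)^2 = 0.9951
ΔR = 0.9951 − 0.93 = 0.0651

0.0651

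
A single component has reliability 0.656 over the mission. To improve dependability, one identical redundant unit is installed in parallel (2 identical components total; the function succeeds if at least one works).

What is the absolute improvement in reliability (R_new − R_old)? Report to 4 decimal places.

R_before = 0.656
R_after = 1 − (1 − 0.656)^2 = 0.8817
ΔR = 0.8817 − 0.656 = 0.2257

0.2257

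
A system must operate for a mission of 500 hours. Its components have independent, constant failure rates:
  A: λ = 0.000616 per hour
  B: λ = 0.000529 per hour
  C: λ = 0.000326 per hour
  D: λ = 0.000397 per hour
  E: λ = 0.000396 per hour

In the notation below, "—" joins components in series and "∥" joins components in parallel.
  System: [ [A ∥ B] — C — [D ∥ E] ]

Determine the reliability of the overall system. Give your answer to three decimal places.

0.771

R(A) = exp(−0.000616 × 500) = 0.73492
R(B) = exp(−0.000529 × 500) = 0.76759
R(C) = exp(−0.000326 × 500) = 0.84959
R(D) = exp(−0.000397 × 500) = 0.81996
R(E) = exp(−0.000396 × 500) = 0.82037
Parallel (A and B): 1 − (1 − 0.73492)(1 − 0.76759) = 0.93839
Parallel (D and E): 1 − (1 − 0.81996)(1 − 0.82037) = 0.96766
Series ([0.93839], C, and [0.96766]): 0.93839 × 0.84959 × 0.96766 = 0.771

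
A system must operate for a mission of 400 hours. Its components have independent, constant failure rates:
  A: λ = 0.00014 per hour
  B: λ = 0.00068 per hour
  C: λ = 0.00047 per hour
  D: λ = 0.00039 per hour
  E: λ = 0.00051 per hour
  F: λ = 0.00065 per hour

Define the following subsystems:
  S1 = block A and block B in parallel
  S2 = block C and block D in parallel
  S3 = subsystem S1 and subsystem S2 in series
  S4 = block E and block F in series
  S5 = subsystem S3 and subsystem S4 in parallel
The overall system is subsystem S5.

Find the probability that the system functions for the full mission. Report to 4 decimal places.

0.9861

R(A) = exp(−0.00014 × 400) = 0.945539
R(B) = exp(−0.00068 × 400) = 0.761854
R(C) = exp(−0.00047 × 400) = 0.828615
R(D) = exp(−0.00039 × 400) = 0.855559
R(E) = exp(−0.00051 × 400) = 0.815462
R(F) = exp(−0.00065 × 400) = 0.771052
Parallel (A and B): 1 − (1 − 0.945539)(1 − 0.761854) = 0.987030
Parallel (C and D): 1 − (1 − 0.828615)(1 − 0.855559) = 0.975245
Series ([0.987030] and [0.975245]): 0.987030 × 0.975245 = 0.962596
Series (E and F): 0.815462 × 0.771052 = 0.628764
Parallel ([0.962596] and [0.628764]): 1 − (1 − 0.962596)(1 − 0.628764) = 0.9861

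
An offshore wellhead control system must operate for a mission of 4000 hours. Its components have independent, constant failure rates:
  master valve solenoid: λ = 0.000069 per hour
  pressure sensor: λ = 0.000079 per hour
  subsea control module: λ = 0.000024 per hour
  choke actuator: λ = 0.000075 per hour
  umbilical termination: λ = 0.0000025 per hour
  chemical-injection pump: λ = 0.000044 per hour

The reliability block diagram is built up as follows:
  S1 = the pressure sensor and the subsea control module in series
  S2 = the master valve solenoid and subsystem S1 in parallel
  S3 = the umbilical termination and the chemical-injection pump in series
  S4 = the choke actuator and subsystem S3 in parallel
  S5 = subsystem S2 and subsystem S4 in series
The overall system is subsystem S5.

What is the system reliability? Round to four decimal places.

R(master valve solenoid) = exp(−0.000069 × 4000) = 0.758813
R(pressure sensor) = exp(−0.000079 × 4000) = 0.729059
R(subsea control module) = exp(−0.000024 × 4000) = 0.908464
R(choke actuator) = exp(−0.000075 × 4000) = 0.740818
R(umbilical termination) = exp(−0.0000025 × 4000) = 0.990050
R(chemical-injection pump) = exp(−0.000044 × 4000) = 0.838618
Series (pressure sensor and subsea control module): 0.729059 × 0.908464 = 0.662324
Parallel (master valve solenoid and [0.662324]): 1 − (1 − 0.758813)(1 − 0.662324) = 0.918557
Series (umbilical termination and chemical-injection pump): 0.990050 × 0.838618 = 0.830274
Parallel (choke actuator and [0.830274]): 1 − (1 − 0.740818)(1 − 0.830274) = 0.956010
Series ([0.918557] and [0.956010]): 0.918557 × 0.956010 = 0.8781

0.8781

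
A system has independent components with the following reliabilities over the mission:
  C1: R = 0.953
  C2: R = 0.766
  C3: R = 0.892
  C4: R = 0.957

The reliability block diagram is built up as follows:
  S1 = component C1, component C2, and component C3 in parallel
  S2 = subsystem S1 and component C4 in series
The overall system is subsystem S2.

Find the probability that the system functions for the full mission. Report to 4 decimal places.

Parallel (C1, C2, and C3): 1 − (1 − 0.953000)(1 − 0.766000)(1 − 0.892000) = 0.998812
Series ([0.998812] and C4): 0.998812 × 0.957000 = 0.9559

0.9559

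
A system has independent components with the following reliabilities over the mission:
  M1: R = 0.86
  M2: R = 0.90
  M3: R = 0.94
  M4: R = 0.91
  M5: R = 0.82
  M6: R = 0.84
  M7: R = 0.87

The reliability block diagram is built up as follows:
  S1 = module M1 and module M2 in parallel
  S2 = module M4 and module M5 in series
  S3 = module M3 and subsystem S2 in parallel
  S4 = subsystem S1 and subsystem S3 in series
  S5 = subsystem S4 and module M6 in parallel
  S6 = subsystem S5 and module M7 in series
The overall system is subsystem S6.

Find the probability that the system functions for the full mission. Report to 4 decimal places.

Parallel (M1 and M2): 1 − (1 − 0.860000)(1 − 0.900000) = 0.986000
Series (M4 and M5): 0.910000 × 0.820000 = 0.746200
Parallel (M3 and [0.746200]): 1 − (1 − 0.940000)(1 − 0.746200) = 0.984772
Series ([0.986000] and [0.984772]): 0.986000 × 0.984772 = 0.970985
Parallel ([0.970985] and M6): 1 − (1 − 0.970985)(1 − 0.840000) = 0.995358
Series ([0.995358] and M7): 0.995358 × 0.870000 = 0.8660

0.8660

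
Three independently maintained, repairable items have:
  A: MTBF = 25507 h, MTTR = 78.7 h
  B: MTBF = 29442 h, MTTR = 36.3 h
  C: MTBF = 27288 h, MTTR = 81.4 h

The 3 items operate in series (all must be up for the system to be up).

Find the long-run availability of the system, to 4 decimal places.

0.9927

A(A) = MTBF/(MTBF+MTTR) = 25507/(25507+78.7) = 0.996924
A(B) = MTBF/(MTBF+MTTR) = 29442/(29442+36.3) = 0.998769
A(C) = MTBF/(MTBF+MTTR) = 27288/(27288+81.4) = 0.997026
Series availability: 0.996924 × 0.998769 × 0.997026 = 0.9927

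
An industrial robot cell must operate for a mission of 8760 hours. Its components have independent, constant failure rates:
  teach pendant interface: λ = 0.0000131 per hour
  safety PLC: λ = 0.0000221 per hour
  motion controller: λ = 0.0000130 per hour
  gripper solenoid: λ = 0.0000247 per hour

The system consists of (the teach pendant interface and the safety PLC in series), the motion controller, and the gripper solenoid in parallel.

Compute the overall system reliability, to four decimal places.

0.9944

R(teach pendant interface) = exp(−0.0000131 × 8760) = 0.891584
R(safety PLC) = exp(−0.0000221 × 8760) = 0.823991
R(motion controller) = exp(−0.0000130 × 8760) = 0.892365
R(gripper solenoid) = exp(−0.0000247 × 8760) = 0.805436
Series (teach pendant interface and safety PLC): 0.891584 × 0.823991 = 0.734657
Parallel ([0.734657], motion controller, and gripper solenoid): 1 − (1 − 0.734657)(1 − 0.892365)(1 − 0.805436) = 0.9944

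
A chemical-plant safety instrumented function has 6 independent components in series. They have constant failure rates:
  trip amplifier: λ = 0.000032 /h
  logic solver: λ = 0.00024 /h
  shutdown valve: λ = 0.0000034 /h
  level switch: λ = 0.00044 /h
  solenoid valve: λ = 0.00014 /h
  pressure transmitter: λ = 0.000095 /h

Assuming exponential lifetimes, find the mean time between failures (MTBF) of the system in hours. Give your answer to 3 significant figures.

Series of exponential components: λ_sys = Σ λ_i
λ_sys = 0.000032 + 0.00024 + 0.0000034 + 0.00044 + 0.00014 + 0.000095 = 9.5040e-04 /h
MTBF = 1 / λ_sys = 1050 h

1050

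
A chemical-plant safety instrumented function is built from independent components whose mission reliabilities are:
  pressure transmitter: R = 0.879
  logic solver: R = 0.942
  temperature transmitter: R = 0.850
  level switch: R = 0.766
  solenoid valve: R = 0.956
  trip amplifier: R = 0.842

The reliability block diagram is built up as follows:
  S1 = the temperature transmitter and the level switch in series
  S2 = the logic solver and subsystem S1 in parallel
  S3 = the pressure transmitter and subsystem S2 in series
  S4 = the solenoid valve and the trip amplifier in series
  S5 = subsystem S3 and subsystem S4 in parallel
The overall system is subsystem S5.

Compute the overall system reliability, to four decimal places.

Series (temperature transmitter and level switch): 0.850000 × 0.766000 = 0.651100
Parallel (logic solver and [0.651100]): 1 − (1 − 0.942000)(1 − 0.651100) = 0.979764
Series (pressure transmitter and [0.979764]): 0.879000 × 0.979764 = 0.861213
Series (solenoid valve and trip amplifier): 0.956000 × 0.842000 = 0.804952
Parallel ([0.861213] and [0.804952]): 1 − (1 − 0.861213)(1 − 0.804952) = 0.9729

0.9729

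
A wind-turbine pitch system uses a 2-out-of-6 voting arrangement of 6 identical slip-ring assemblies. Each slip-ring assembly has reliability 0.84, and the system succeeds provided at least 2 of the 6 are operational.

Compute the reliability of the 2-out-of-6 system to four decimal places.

0.9995

R = Σ_{i=2}^{6} C(6,i) p^i (1−p)^{6−i} with p = 0.84
C(6,2)·0.84^2·0.16^4 = 0.006936
C(6,3)·0.84^3·0.16^3 = 0.048554
C(6,4)·0.84^4·0.16^2 = 0.191183
C(6,5)·0.84^5·0.16^1 = 0.401483
C(6,6)·0.84^6·0.16^0 = 0.351298
Sum = 0.9995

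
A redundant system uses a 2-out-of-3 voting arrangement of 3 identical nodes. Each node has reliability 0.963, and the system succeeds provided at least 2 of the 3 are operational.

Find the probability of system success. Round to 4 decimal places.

R = Σ_{i=2}^{3} C(3,i) p^i (1−p)^{3−i} with p = 0.963
C(3,2)·0.963^2·0.037^1 = 0.102938
C(3,3)·0.963^3·0.037^0 = 0.893056
Sum = 0.9960

0.9960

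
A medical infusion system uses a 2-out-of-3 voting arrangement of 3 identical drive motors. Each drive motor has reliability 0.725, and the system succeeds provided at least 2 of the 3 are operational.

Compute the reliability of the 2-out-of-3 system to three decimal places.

R = Σ_{i=2}^{3} C(3,i) p^i (1−p)^{3−i} with p = 0.725
C(3,2)·0.725^2·0.275^1 = 0.43364
C(3,3)·0.725^3·0.275^0 = 0.38108
Sum = 0.815

0.815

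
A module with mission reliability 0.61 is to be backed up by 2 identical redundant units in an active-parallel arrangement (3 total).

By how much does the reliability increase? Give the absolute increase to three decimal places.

R_before = 0.61
R_after = 1 − (1 − 0.61)^3 = 0.941
ΔR = 0.941 − 0.61 = 0.331

0.331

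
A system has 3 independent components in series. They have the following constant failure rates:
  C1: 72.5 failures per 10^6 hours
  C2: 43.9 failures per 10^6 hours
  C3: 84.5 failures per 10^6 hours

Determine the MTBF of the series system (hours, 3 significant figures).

4980

Series of exponential components: λ_sys = Σ λ_i
λ_sys = 0.0000725 + 0.0000439 + 0.0000845 = 2.0090e-04 /h
MTBF = 1 / λ_sys = 4980 h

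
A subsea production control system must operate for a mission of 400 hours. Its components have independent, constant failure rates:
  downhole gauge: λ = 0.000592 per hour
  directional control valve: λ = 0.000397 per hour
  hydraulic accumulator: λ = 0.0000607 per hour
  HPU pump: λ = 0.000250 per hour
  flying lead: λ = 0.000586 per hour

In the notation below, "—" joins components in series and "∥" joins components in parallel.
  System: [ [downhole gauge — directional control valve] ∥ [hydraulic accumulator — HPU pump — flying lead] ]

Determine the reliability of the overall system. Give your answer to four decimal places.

0.9015

R(downhole gauge) = exp(−0.000592 × 400) = 0.789149
R(directional control valve) = exp(−0.000397 × 400) = 0.853167
R(hydraulic accumulator) = exp(−0.0000607 × 400) = 0.976012
R(HPU pump) = exp(−0.000250 × 400) = 0.904837
R(flying lead) = exp(−0.000586 × 400) = 0.791045
Series (downhole gauge and directional control valve): 0.789149 × 0.853167 = 0.673276
Series (hydraulic accumulator, HPU pump, and flying lead): 0.976012 × 0.904837 × 0.791045 = 0.698597
Parallel ([0.673276] and [0.698597]): 1 − (1 − 0.673276)(1 − 0.698597) = 0.9015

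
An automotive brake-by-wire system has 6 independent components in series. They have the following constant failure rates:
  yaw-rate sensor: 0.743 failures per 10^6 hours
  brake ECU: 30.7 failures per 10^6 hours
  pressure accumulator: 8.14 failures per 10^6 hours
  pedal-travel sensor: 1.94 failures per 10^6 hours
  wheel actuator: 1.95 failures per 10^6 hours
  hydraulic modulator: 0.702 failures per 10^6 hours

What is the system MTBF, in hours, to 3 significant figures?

Series of exponential components: λ_sys = Σ λ_i
λ_sys = 0.000000743 + 0.0000307 + 0.00000814 + 0.00000194 + 0.00000195 + 0.000000702 = 4.4175e-05 /h
MTBF = 1 / λ_sys = 22600 h

22600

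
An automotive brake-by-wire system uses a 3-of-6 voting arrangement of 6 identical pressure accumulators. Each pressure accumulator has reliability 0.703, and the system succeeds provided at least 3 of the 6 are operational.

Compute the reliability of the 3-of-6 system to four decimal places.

R = Σ_{i=3}^{6} C(6,i) p^i (1−p)^{6−i} with p = 0.703
C(6,3)·0.703^3·0.297^3 = 0.182039
C(6,4)·0.703^4·0.297^2 = 0.323166
C(6,5)·0.703^5·0.297^1 = 0.305974
C(6,6)·0.703^6·0.297^0 = 0.120707
Sum = 0.9319

0.9319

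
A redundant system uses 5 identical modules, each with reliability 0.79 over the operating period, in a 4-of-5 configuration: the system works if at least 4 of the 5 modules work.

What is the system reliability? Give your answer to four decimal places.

R = Σ_{i=4}^{5} C(5,i) p^i (1−p)^{5−i} with p = 0.79
C(5,4)·0.79^4·0.21^1 = 0.408976
C(5,5)·0.79^5·0.21^0 = 0.307706
Sum = 0.7167

0.7167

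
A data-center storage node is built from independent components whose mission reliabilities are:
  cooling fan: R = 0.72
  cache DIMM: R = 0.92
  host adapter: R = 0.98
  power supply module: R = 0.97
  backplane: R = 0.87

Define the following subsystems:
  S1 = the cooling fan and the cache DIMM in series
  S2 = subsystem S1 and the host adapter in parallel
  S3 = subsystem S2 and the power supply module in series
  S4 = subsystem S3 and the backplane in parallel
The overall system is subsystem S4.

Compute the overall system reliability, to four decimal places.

Series (cooling fan and cache DIMM): 0.720000 × 0.920000 = 0.662400
Parallel ([0.662400] and host adapter): 1 − (1 − 0.662400)(1 − 0.980000) = 0.993248
Series ([0.993248] and power supply module): 0.993248 × 0.970000 = 0.963451
Parallel ([0.963451] and backplane): 1 − (1 − 0.963451)(1 − 0.870000) = 0.9952

0.9952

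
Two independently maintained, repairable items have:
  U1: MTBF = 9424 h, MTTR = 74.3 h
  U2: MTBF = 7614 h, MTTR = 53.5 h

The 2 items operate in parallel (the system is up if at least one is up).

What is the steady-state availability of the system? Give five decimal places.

0.99995

A(U1) = MTBF/(MTBF+MTTR) = 9424/(9424+74.3) = 0.992178
A(U2) = MTBF/(MTBF+MTTR) = 7614/(7614+53.5) = 0.993022
Parallel availability: 1 − (1 − 0.992178)(1 − 0.993022) = 0.99995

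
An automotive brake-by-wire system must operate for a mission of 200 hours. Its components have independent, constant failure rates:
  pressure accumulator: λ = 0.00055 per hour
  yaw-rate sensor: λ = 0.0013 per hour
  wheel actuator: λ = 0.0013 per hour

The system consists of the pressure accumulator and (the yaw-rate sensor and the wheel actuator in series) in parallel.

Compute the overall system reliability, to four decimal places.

0.9578

R(pressure accumulator) = exp(−0.00055 × 200) = 0.895834
R(yaw-rate sensor) = exp(−0.0013 × 200) = 0.771052
R(wheel actuator) = exp(−0.0013 × 200) = 0.771052
Series (yaw-rate sensor and wheel actuator): 0.771052 × 0.771052 = 0.594521
Parallel (pressure accumulator and [0.594521]): 1 − (1 − 0.895834)(1 − 0.594521) = 0.9578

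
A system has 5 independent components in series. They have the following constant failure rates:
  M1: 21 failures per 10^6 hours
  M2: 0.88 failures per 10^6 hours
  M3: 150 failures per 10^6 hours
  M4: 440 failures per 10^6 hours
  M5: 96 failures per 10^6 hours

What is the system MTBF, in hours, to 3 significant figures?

Series of exponential components: λ_sys = Σ λ_i
λ_sys = 0.000021 + 0.00000088 + 0.00015 + 0.00044 + 0.000096 = 7.0788e-04 /h
MTBF = 1 / λ_sys = 1410 h

1410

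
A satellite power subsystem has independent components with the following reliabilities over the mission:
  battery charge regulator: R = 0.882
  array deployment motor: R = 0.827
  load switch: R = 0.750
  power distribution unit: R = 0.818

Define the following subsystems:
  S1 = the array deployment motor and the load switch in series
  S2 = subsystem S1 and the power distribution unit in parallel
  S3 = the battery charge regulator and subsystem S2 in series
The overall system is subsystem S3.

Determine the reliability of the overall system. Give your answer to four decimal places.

0.8210

Series (array deployment motor and load switch): 0.827000 × 0.750000 = 0.620250
Parallel ([0.620250] and power distribution unit): 1 − (1 − 0.620250)(1 − 0.818000) = 0.930886
Series (battery charge regulator and [0.930886]): 0.882000 × 0.930886 = 0.8210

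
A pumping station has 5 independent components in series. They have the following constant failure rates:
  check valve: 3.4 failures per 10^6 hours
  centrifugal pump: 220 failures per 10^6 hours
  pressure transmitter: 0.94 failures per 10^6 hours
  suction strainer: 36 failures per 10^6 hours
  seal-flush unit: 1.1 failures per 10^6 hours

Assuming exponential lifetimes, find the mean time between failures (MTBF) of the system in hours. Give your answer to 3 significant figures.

3820

Series of exponential components: λ_sys = Σ λ_i
λ_sys = 0.0000034 + 0.00022 + 0.00000094 + 0.000036 + 0.0000011 = 2.6144e-04 /h
MTBF = 1 / λ_sys = 3820 h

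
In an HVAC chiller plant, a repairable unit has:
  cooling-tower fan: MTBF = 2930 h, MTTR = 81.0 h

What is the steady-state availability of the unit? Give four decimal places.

0.9731

A(cooling-tower fan) = MTBF/(MTBF+MTTR) = 2930/(2930+81.0) = 0.9731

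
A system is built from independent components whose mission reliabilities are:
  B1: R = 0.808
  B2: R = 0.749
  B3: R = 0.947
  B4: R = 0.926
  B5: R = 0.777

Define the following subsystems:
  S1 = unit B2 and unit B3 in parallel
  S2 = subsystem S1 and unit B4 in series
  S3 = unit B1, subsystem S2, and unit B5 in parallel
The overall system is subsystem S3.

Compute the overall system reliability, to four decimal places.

Parallel (B2 and B3): 1 − (1 − 0.749000)(1 − 0.947000) = 0.986697
Series ([0.986697] and B4): 0.986697 × 0.926000 = 0.913681
Parallel (B1, [0.913681], and B5): 1 − (1 − 0.808000)(1 − 0.913681)(1 − 0.777000) = 0.9963

0.9963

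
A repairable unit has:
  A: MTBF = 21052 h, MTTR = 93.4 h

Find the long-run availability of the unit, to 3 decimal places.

0.996

A(A) = MTBF/(MTBF+MTTR) = 21052/(21052+93.4) = 0.996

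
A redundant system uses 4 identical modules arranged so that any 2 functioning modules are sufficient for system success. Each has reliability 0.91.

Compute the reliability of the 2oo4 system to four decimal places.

0.9973

R = Σ_{i=2}^{4} C(4,i) p^i (1−p)^{4−i} with p = 0.91
C(4,2)·0.91^2·0.09^2 = 0.040246
C(4,3)·0.91^3·0.09^1 = 0.271286
C(4,4)·0.91^4·0.09^0 = 0.685750
Sum = 0.9973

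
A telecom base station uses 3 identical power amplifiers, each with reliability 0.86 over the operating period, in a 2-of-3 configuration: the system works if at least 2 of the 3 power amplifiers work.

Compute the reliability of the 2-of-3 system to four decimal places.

0.9467

R = Σ_{i=2}^{3} C(3,i) p^i (1−p)^{3−i} with p = 0.86
C(3,2)·0.86^2·0.14^1 = 0.310632
C(3,3)·0.86^3·0.14^0 = 0.636056
Sum = 0.9467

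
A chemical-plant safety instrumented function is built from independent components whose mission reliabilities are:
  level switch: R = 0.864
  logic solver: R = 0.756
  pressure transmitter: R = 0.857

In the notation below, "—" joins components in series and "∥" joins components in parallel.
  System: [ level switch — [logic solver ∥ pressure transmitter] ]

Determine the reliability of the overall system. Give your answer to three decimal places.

Parallel (logic solver and pressure transmitter): 1 − (1 − 0.75600)(1 − 0.85700) = 0.96511
Series (level switch and [0.96511]): 0.86400 × 0.96511 = 0.834

0.834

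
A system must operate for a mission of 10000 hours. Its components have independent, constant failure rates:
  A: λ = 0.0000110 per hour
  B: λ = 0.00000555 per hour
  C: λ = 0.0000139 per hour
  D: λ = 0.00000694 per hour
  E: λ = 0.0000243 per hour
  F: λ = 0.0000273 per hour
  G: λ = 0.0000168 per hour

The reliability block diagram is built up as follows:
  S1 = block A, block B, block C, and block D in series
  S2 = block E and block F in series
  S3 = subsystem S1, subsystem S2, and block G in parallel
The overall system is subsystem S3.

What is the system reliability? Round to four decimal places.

0.9806

R(A) = exp(−0.0000110 × 10000) = 0.895834
R(B) = exp(−0.00000555 × 10000) = 0.946012
R(C) = exp(−0.0000139 × 10000) = 0.870228
R(D) = exp(−0.00000694 × 10000) = 0.932953
R(E) = exp(−0.0000243 × 10000) = 0.784272
R(F) = exp(−0.0000273 × 10000) = 0.761093
R(G) = exp(−0.0000168 × 10000) = 0.845354
Series (A, B, C, and D): 0.895834 × 0.946012 × 0.870228 × 0.932953 = 0.688045
Series (E and F): 0.784272 × 0.761093 = 0.596904
Parallel ([0.688045], [0.596904], and G): 1 − (1 − 0.688045)(1 − 0.596904)(1 − 0.845354) = 0.9806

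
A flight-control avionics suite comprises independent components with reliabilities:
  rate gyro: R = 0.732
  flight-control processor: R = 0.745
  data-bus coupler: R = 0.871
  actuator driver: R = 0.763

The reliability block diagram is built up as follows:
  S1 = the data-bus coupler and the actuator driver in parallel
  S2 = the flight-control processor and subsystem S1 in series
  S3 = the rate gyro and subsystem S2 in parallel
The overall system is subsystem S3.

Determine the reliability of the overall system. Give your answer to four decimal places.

Parallel (data-bus coupler and actuator driver): 1 − (1 − 0.871000)(1 − 0.763000) = 0.969427
Series (flight-control processor and [0.969427]): 0.745000 × 0.969427 = 0.722223
Parallel (rate gyro and [0.722223]): 1 − (1 − 0.732000)(1 − 0.722223) = 0.9256

0.9256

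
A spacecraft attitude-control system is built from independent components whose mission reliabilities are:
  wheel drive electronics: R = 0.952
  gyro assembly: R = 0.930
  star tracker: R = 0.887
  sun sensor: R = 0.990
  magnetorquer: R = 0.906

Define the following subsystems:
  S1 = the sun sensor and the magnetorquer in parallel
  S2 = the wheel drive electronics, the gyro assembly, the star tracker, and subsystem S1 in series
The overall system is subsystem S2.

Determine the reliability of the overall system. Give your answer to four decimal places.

0.7846

Parallel (sun sensor and magnetorquer): 1 − (1 − 0.990000)(1 − 0.906000) = 0.999060
Series (wheel drive electronics, gyro assembly, star tracker, and [0.999060]): 0.952000 × 0.930000 × 0.887000 × 0.999060 = 0.7846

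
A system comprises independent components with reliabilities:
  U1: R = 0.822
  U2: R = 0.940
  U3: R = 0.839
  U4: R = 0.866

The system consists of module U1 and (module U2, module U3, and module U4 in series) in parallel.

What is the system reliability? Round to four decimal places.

Series (U2, U3, and U4): 0.940000 × 0.839000 × 0.866000 = 0.682980
Parallel (U1 and [0.682980]): 1 − (1 − 0.822000)(1 − 0.682980) = 0.9436

0.9436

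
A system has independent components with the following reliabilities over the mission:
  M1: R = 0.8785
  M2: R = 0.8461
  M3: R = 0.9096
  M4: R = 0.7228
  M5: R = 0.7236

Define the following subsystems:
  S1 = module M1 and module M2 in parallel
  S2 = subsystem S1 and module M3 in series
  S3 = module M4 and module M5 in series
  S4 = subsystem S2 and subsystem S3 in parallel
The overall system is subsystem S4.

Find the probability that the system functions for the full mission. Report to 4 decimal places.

0.9488

Parallel (M1 and M2): 1 − (1 − 0.878500)(1 − 0.846100) = 0.981301
Series ([0.981301] and M3): 0.981301 × 0.909600 = 0.892591
Series (M4 and M5): 0.722800 × 0.723600 = 0.523018
Parallel ([0.892591] and [0.523018]): 1 − (1 − 0.892591)(1 − 0.523018) = 0.9488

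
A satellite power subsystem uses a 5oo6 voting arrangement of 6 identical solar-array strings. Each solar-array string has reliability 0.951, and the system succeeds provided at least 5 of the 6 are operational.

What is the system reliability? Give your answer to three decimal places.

R = Σ_{i=5}^{6} C(6,i) p^i (1−p)^{6−i} with p = 0.951
C(6,5)·0.951^5·0.049^1 = 0.22869
C(6,6)·0.951^6·0.049^0 = 0.73975
Sum = 0.968

0.968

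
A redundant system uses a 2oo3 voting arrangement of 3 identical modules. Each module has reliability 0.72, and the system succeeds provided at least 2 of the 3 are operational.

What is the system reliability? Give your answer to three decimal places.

R = Σ_{i=2}^{3} C(3,i) p^i (1−p)^{3−i} with p = 0.72
C(3,2)·0.72^2·0.28^1 = 0.43546
C(3,3)·0.72^3·0.28^0 = 0.37325
Sum = 0.809

0.809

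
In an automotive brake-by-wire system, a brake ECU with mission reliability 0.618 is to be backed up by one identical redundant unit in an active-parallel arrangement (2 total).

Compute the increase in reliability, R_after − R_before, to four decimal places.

0.2361

R_before = 0.618
R_after = 1 − (1 − 0.618)^2 = 0.8541
ΔR = 0.8541 − 0.618 = 0.2361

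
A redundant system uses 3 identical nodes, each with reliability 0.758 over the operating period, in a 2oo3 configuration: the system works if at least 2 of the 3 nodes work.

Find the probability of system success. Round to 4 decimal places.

R = Σ_{i=2}^{3} C(3,i) p^i (1−p)^{3−i} with p = 0.758
C(3,2)·0.758^2·0.242^1 = 0.417133
C(3,3)·0.758^3·0.242^0 = 0.435520
Sum = 0.8527

0.8527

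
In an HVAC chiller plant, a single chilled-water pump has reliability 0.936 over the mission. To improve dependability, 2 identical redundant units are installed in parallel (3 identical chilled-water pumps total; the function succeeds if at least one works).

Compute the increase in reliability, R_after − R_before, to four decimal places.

R_before = 0.936
R_after = 1 − (1 − 0.936)^3 = 0.9997
ΔR = 0.9997 − 0.936 = 0.0637

0.0637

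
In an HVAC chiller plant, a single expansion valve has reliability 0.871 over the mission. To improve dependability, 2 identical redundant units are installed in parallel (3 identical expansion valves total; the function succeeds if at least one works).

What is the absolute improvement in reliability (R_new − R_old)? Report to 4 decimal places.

0.1269

R_before = 0.871
R_after = 1 − (1 − 0.871)^3 = 0.9979
ΔR = 0.9979 − 0.871 = 0.1269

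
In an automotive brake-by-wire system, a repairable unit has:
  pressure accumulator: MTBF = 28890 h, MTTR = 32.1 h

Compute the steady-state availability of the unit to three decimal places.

A(pressure accumulator) = MTBF/(MTBF+MTTR) = 28890/(28890+32.1) = 0.999

0.999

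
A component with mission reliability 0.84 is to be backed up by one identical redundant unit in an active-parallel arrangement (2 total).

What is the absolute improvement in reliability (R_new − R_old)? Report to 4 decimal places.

R_before = 0.84
R_after = 1 − (1 − 0.84)^2 = 0.9744
ΔR = 0.9744 − 0.84 = 0.1344

0.1344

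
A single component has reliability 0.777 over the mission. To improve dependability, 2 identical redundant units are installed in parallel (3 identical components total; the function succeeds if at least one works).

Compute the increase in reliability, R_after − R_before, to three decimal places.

0.212

R_before = 0.777
R_after = 1 − (1 − 0.777)^3 = 0.989
ΔR = 0.989 − 0.777 = 0.212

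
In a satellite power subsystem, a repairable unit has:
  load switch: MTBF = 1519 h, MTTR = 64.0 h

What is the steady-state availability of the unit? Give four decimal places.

A(load switch) = MTBF/(MTBF+MTTR) = 1519/(1519+64.0) = 0.9596

0.9596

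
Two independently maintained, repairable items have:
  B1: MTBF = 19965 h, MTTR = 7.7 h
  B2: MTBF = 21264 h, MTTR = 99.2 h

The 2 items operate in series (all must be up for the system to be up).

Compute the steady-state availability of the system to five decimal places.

0.99497

A(B1) = MTBF/(MTBF+MTTR) = 19965/(19965+7.7) = 0.999614
A(B2) = MTBF/(MTBF+MTTR) = 21264/(21264+99.2) = 0.995357
Series availability: 0.999614 × 0.995357 = 0.99497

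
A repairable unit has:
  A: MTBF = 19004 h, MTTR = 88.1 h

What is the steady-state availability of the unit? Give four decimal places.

A(A) = MTBF/(MTBF+MTTR) = 19004/(19004+88.1) = 0.9954

0.9954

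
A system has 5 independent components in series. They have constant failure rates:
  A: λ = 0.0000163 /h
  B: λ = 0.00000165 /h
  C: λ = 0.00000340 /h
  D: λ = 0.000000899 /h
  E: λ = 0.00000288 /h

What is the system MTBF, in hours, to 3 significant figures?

Series of exponential components: λ_sys = Σ λ_i
λ_sys = 0.0000163 + 0.00000165 + 0.00000340 + 0.000000899 + 0.00000288 = 2.5129e-05 /h
MTBF = 1 / λ_sys = 39800 h

39800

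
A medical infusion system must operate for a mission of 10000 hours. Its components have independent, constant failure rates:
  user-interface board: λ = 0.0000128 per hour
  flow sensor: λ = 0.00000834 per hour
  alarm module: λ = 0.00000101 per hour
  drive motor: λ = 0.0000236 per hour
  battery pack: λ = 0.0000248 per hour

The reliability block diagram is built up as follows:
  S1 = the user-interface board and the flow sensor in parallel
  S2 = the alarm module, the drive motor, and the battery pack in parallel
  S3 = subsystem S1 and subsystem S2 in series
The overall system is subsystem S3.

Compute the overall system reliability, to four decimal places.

R(user-interface board) = exp(−0.0000128 × 10000) = 0.879853
R(flow sensor) = exp(−0.00000834 × 10000) = 0.919983
R(alarm module) = exp(−0.00000101 × 10000) = 0.989951
R(drive motor) = exp(−0.0000236 × 10000) = 0.789781
R(battery pack) = exp(−0.0000248 × 10000) = 0.780360
Parallel (user-interface board and flow sensor): 1 − (1 − 0.879853)(1 − 0.919983) = 0.990386
Parallel (alarm module, drive motor, and battery pack): 1 − (1 − 0.989951)(1 − 0.789781)(1 − 0.780360) = 0.999536
Series ([0.990386] and [0.999536]): 0.990386 × 0.999536 = 0.9899

0.9899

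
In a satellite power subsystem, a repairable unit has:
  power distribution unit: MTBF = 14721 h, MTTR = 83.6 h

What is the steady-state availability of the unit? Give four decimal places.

A(power distribution unit) = MTBF/(MTBF+MTTR) = 14721/(14721+83.6) = 0.9944

0.9944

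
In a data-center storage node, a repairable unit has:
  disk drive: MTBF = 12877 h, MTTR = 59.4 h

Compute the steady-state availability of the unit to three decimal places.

A(disk drive) = MTBF/(MTBF+MTTR) = 12877/(12877+59.4) = 0.995

0.995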